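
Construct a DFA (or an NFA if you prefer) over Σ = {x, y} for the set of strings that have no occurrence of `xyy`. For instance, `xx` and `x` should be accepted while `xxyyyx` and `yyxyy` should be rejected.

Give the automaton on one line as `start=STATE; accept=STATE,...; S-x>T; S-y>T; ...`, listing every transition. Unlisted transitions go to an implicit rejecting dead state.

start=s0; accept=s0,s1,s2; s0-x>s1; s0-y>s0; s1-x>s1; s1-y>s2; s2-x>s1; s2-y>s3; s3-x>s3; s3-y>s3

Track partial matches of the forbidden pattern `xyy`. State s3 is a dead state reached once `xyy` has occurred; every other state accepts. s0 means no part of `xyy` is currently matched.
With 4 states:
        x   y  
>* s0   s1  s0 
 * s1   s1  s2 
 * s2   s1  s3 
   s3   s3  s3 
(> = start, * = accepting)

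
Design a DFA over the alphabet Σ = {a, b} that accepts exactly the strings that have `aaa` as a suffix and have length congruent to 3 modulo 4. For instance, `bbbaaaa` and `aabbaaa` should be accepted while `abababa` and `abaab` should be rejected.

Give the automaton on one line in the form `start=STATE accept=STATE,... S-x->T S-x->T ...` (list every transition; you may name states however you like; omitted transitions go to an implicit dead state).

Build one automaton per condition and run them in lockstep. The first has 4 states tracking how much of the suffix `aaa` has currently been matched; the second has 4 states tracking the input length modulo 4. A product state is a pair (one from each), accepting exactly when both do. Minimizing collapses redundant product states.
A 7-state machine:
        a   b  
>  q0   q1  q2 
   q1   q3  q4 
   q2   q4  q4 
   q3   q5  q6 
   q4   q6  q6 
 * q5   q0  q0 
   q6   q0  q0 
(> = start, * = accepting)

start=q0 accept=q5 q0-a->q1 q0-b->q2 q1-a->q3 q1-b->q4 q2-a->q4 q2-b->q4 q3-a->q5 q3-b->q6 q4-a->q6 q4-b->q6 q5-a->q0 q5-b->q0 q6-a->q0 q6-b->q0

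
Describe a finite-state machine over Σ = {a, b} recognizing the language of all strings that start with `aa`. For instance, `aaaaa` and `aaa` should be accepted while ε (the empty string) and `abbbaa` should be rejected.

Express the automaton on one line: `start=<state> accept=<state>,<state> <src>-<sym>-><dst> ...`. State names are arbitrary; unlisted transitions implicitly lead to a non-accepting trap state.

start=q0 accept=q2 q0-a->q1 q0-b->q3 q1-a->q2 q1-b->q3 q2-a->q2 q2-b->q2 q3-a->q3 q3-b->q3

Walk along `aa` while the input agrees: from q0 take `a` to q1, and so on. Any deviation drops to the rejecting sink q3. Once q2 is reached the prefix is confirmed and every continuation is accepted.
4 states suffice.
        a   b  
>  q0   q1  q3 
   q1   q2  q3 
 * q2   q2  q2 
   q3   q3  q3 
(> = start, * = accepting)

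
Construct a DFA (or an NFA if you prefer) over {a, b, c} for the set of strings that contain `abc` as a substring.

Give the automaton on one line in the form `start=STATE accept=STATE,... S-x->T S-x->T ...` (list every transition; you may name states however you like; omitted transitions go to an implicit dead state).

start=q0 accept=q3 q0-a->q1 q0-b->q0 q0-c->q0 q1-a->q1 q1-b->q2 q1-c->q0 q2-a->q1 q2-b->q0 q2-c->q3 q3-a->q3 q3-b->q3 q3-c->q3

Track how much of `abc` has been matched so far: state q0 is no progress, q3 is the absorbing accept state reached once `abc` has occurred. Intermediate states record partial matches; on a mismatch, fall back to the longest reusable overlap.
4 states suffice.
        a   b   c  
>  q0   q1  q0  q0 
   q1   q1  q2  q0 
   q2   q1  q0  q3 
 * q3   q3  q3  q3 
(> = start, * = accepting)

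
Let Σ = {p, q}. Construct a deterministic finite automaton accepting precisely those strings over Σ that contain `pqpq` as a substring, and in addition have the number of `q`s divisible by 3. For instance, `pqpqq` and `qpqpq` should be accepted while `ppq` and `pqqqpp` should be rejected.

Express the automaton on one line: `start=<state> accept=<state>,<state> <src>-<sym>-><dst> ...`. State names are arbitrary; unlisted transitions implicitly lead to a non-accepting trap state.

Run two small machines in parallel and take their product. One (5 states) tracks whether and how much of `pqpq` has been seen; the other (3 states) tracks the count of `q`s modulo 3. Each combined state is a pair, one component from each; accept when both components accept.
A 15-state machine:
          p    q  
>  s0     s1   s2 
   s1     s1   s3 
   s2     s4   s5 
   s3     s6   s5 
   s4     s4   s7 
   s5     s8   s0 
   s6     s4   s9 
   s7    s10   s0 
   s8     s8  s11 
   s9     s9  s12 
   s10    s8  s12 
   s11   s13   s2 
 * s12   s12  s14 
   s13    s1  s14 
   s14   s14   s9 
(> = start, * = accepting)

start=s0 accept=s12 s0-p->s1 s0-q->s2 s1-p->s1 s1-q->s3 s2-p->s4 s2-q->s5 s3-p->s6 s3-q->s5 s4-p->s4 s4-q->s7 s5-p->s8 s5-q->s0 s6-p->s4 s6-q->s9 s7-p->s10 s7-q->s0 s8-p->s8 s8-q->s11 s9-p->s9 s9-q->s12 s10-p->s8 s10-q->s12 s11-p->s13 s11-q->s2 s12-p->s12 s12-q->s14 s13-p->s1 s13-q->s14 s14-p->s14 s14-q->s9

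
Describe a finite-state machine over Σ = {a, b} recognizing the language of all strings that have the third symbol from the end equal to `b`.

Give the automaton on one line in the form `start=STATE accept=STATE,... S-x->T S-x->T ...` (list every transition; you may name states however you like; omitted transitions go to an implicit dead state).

Because acceptance depends on a position counted from the end, the machine has to buffer the most recent 3 symbols. Make each state the string of the last up-to-3 symbols read; on input `x` shift the window left and append `x`. Accept when the buffered window has length 3 and begins with `b`.
With 15 states:
          a    b  
>  S0     S1   S2 
   S1     S3   S4 
   S2     S5   S6 
   S3     S7   S8 
   S4     S9  S10 
   S5    S11  S12 
   S6    S13  S14 
   S7     S7   S8 
   S8     S9  S10 
   S9    S11  S12 
   S10   S13  S14 
 * S11    S7   S8 
 * S12    S9  S10 
 * S13   S11  S12 
 * S14   S13  S14 
(> = start, * = accepting)

start=S0 accept=S11,S12,S13,S14 S0-a->S1 S0-b->S2 S1-a->S3 S1-b->S4 S2-a->S5 S2-b->S6 S3-a->S7 S3-b->S8 S4-a->S9 S4-b->S10 S5-a->S11 S5-b->S12 S6-a->S13 S6-b->S14 S7-a->S7 S7-b->S8 S8-a->S9 S8-b->S10 S9-a->S11 S9-b->S12 S10-a->S13 S10-b->S14 S11-a->S7 S11-b->S8 S12-a->S9 S12-b->S10 S13-a->S11 S13-b->S12 S14-a->S13 S14-b->S14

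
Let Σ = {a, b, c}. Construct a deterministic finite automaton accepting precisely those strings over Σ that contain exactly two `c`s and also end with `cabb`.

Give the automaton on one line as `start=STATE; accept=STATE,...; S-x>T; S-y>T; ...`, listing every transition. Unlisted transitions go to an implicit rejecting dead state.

start=q0; accept=q6; q0-a>q0; q0-b>q0; q0-c>q1; q1-a>q1; q1-b>q1; q1-c>q2; q2-a>q3; q2-b>q4; q2-c>q4; q3-a>q4; q3-b>q5; q3-c>q4; q4-a>q4; q4-b>q4; q4-c>q4; q5-a>q4; q5-b>q6; q5-c>q4; q6-a>q4; q6-b>q4; q6-c>q4

Handle the two conditions separately and then intersect. The first has 4 states tracking the count of `c`s, saturating at 3; the second has 5 states tracking how much of the suffix `cabb` has currently been matched. A product state is a pair (one from each), accepting exactly when both do. After merging equivalent states the machine shrinks.
With 7 states:
        a   b   c  
>  q0   q0  q0  q1 
   q1   q1  q1  q2 
   q2   q3  q4  q4 
   q3   q4  q5  q4 
   q4   q4  q4  q4 
   q5   q4  q6  q4 
 * q6   q4  q4  q4 
(> = start, * = accepting)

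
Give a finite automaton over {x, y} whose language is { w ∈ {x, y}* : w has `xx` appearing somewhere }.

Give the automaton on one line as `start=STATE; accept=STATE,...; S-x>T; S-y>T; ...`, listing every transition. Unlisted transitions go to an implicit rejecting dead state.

States s0..s1 record the length of the longest prefix of `xx` that matches the current input suffix. Reaching s2 means `xx` has been seen, and we stay there forever. Accept from s2.
        x   y  
>  s0   s1  s0 
   s1   s2  s0 
 * s2   s2  s2 
(> = start, * = accepting)

start=s0; accept=s2; s0-x>s1; s0-y>s0; s1-x>s2; s1-y>s0; s2-x>s2; s2-y>s2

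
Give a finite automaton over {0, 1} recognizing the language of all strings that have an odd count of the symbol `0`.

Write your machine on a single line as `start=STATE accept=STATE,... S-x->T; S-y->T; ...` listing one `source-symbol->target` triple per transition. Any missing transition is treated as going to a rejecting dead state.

start=A; accept=B; A-0->B; A-1->A; B-0->A; B-1->B

Keep the running count of `0`s modulo 2: each `0` advances along the cycle A → B → A while other symbols loop. Accept at B.
A 2-state machine:
       0  1 
>  A   B  A 
 * B   A  B 
(> = start, * = accepting)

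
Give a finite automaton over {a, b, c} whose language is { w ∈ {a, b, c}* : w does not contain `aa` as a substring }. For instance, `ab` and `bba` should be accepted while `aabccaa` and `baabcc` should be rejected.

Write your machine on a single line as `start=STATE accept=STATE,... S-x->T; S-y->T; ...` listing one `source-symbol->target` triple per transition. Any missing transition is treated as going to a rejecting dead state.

This is the complement of 'contains `aa`'. Use the same substring-matching states — s0 through s2 holding how much of `aa` has just been matched — but flip the accepting set: everything except the trap s2 accepts.
3 states suffice.
        a   b   c  
>* s0   s1  s0  s0 
 * s1   s2  s0  s0 
   s2   s2  s2  s2 
(> = start, * = accepting)

start=s0; accept=s0,s1; s0-a->s1; s0-b->s0; s0-c->s0; s1-a->s2; s1-b->s0; s1-c->s0; s2-a->s2; s2-b->s2; s2-c->s2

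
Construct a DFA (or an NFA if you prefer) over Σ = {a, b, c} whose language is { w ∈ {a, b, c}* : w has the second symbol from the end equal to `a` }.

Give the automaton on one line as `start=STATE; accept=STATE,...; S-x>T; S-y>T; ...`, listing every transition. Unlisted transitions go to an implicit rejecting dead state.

start=s0; accept=s4,s5,s6; s0-a>s1; s0-b>s2; s0-c>s3; s1-a>s4; s1-b>s5; s1-c>s6; s2-a>s7; s2-b>s8; s2-c>s9; s3-a>s10; s3-b>s11; s3-c>s12; s4-a>s4; s4-b>s5; s4-c>s6; s5-a>s7; s5-b>s8; s5-c>s9; s6-a>s10; s6-b>s11; s6-c>s12; s7-a>s4; s7-b>s5; s7-c>s6; s8-a>s7; s8-b>s8; s8-c>s9; s9-a>s10; s9-b>s11; s9-c>s12; s10-a>s4; s10-b>s5; s10-c>s6; s11-a>s7; s11-b>s8; s11-c>s9; s12-a>s10; s12-b>s11; s12-c>s12

Because acceptance depends on a position counted from the end, the machine has to buffer the most recent 2 symbols. Make each state the string of the last up-to-2 symbols read; on input `x` shift the window left and append `x`. Accept when the buffered window has length 2 and begins with `a`.
With 13 states:
          a    b    c  
>  s0     s1   s2   s3 
   s1     s4   s5   s6 
   s2     s7   s8   s9 
   s3    s10  s11  s12 
 * s4     s4   s5   s6 
 * s5     s7   s8   s9 
 * s6    s10  s11  s12 
   s7     s4   s5   s6 
   s8     s7   s8   s9 
   s9    s10  s11  s12 
   s10    s4   s5   s6 
   s11    s7   s8   s9 
   s12   s10  s11  s12 
(> = start, * = accepting)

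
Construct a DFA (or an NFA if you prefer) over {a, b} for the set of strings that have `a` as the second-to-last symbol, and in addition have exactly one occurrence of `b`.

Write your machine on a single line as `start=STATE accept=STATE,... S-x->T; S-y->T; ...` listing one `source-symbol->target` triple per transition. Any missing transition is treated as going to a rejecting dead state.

Handle the two conditions separately and then intersect. One (7 states) tracks the last 2 symbols read; the other (3 states) tracks the count of `b`s, saturating at 2. Each combined state is a pair, one component from each; accept when both components accept. Equivalent product states are then merged.
7 states suffice.
        a   b  
>  q0   q1  q2 
   q1   q1  q3 
   q2   q4  q5 
 * q3   q4  q5 
   q4   q6  q5 
   q5   q5  q5 
 * q6   q6  q5 
(> = start, * = accepting)

start=q0; accept=q3,q6; q0-a->q1; q0-b->q2; q1-a->q1; q1-b->q3; q2-a->q4; q2-b->q5; q3-a->q4; q3-b->q5; q4-a->q6; q4-b->q5; q5-a->q5; q5-b->q5; q6-a->q6; q6-b->q5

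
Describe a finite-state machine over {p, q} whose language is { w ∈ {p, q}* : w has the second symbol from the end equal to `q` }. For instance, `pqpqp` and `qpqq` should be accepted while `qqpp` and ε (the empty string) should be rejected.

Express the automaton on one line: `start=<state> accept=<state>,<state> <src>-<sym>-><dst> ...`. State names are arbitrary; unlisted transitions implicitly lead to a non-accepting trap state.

start=S0 accept=S5,S6 S0-p->S1 S0-q->S2 S1-p->S3 S1-q->S4 S2-p->S5 S2-q->S6 S3-p->S3 S3-q->S4 S4-p->S5 S4-q->S6 S5-p->S3 S5-q->S4 S6-p->S5 S6-q->S6

Because acceptance depends on a position counted from the end, the machine has to buffer the most recent 2 symbols. Make each state the string of the last up-to-2 symbols read; on input `x` shift the window left and append `x`. Accept when the buffered window has length 2 and begins with `q`.
A 7-state machine:
        p   q  
>  S0   S1  S2 
   S1   S3  S4 
   S2   S5  S6 
   S3   S3  S4 
   S4   S5  S6 
 * S5   S3  S4 
 * S6   S5  S6 
(> = start, * = accepting)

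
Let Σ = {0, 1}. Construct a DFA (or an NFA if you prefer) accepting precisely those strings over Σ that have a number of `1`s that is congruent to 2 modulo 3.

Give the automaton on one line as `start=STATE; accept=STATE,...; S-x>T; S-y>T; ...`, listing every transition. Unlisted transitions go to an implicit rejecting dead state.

Keep the running count of `1`s modulo 3: each `1` advances along the cycle S0 → S1 → S2 → S0 while other symbols loop. Accept at S2.
A 3-state machine:
        0   1  
>  S0   S0  S1 
   S1   S1  S2 
 * S2   S2  S0 
(> = start, * = accepting)

start=S0; accept=S2; S0-0>S0; S0-1>S1; S1-0>S1; S1-1>S2; S2-0>S2; S2-1>S0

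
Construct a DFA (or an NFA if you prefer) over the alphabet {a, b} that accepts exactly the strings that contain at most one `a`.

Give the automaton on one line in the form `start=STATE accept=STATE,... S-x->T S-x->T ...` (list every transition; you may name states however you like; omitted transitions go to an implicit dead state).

Count `a`s, saturating at 2: state S0 means no `a` yet, S1 means one `a` seen, S2 means more than one. Each `a` increments (capped at S2); other symbols loop. Accept from {S0, S1}.
3 states suffice.
        a   b  
>* S0   S1  S0 
 * S1   S2  S1 
   S2   S2  S2 
(> = start, * = accepting)

start=S0 accept=S0,S1 S0-a->S1 S0-b->S0 S1-a->S2 S1-b->S1 S2-a->S2 S2-b->S2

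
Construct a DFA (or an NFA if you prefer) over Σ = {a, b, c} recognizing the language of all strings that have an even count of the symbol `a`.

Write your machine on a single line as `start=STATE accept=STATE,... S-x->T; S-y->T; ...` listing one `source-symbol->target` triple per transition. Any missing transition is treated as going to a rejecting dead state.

Keep the running count of `a`s modulo 2: each `a` advances along the cycle q0 → q1 → q0 while other symbols loop. Accept at q0.
        a   b   c  
>* q0   q1  q0  q0 
   q1   q0  q1  q1 
(> = start, * = accepting)

start=q0; accept=q0; q0-a->q1; q0-b->q0; q0-c->q0; q1-a->q0; q1-b->q1; q1-c->q1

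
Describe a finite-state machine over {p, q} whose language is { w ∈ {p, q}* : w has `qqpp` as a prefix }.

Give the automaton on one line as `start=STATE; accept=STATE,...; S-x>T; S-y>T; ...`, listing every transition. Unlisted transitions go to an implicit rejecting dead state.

Check the first 4 symbols one by one: s0 through s3 record how many have matched `qqpp` so far; any wrong symbol goes to the dead state s5. After all 4 match we enter the accepting sink s4.
        p   q  
>  s0   s5  s1 
   s1   s5  s2 
   s2   s3  s5 
   s3   s4  s5 
 * s4   s4  s4 
   s5   s5  s5 
(> = start, * = accepting)

start=s0; accept=s4; s0-p>s5; s0-q>s1; s1-p>s5; s1-q>s2; s2-p>s3; s2-q>s5; s3-p>s4; s3-q>s5; s4-p>s4; s4-q>s4; s5-p>s5; s5-q>s5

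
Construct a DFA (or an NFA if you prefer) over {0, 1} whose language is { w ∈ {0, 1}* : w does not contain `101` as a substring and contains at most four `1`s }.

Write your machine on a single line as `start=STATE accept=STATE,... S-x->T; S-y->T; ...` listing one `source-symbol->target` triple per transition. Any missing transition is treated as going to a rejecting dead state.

Handle the two conditions separately and then intersect. One (4 states) tracks partial matches of the forbidden pattern `101`; the other (6 states) tracks the count of `1`s, saturating at 5. Each combined state is a pair, one component from each; accept when both components accept. After merging equivalent states the machine shrinks.
          0    1  
>* S0     S0   S1 
 * S1     S2   S3 
 * S2     S4   S5 
 * S3     S6   S7 
 * S4     S4   S3 
   S5     S5   S5 
 * S6     S8   S5 
 * S7     S9  S10 
 * S8     S8   S7 
 * S9    S11   S5 
 * S10   S10   S5 
 * S11   S11  S10 
(> = start, * = accepting)

start=S0; accept=S0,S1,S2,S3,S4,S6,S7,S8,S9,S10,S11; S0-0->S0; S0-1->S1; S1-0->S2; S1-1->S3; S2-0->S4; S2-1->S5; S3-0->S6; S3-1->S7; S4-0->S4; S4-1->S3; S5-0->S5; S5-1->S5; S6-0->S8; S6-1->S5; S7-0->S9; S7-1->S10; S8-0->S8; S8-1->S7; S9-0->S11; S9-1->S5; S10-0->S10; S10-1->S5; S11-0->S11; S11-1->S10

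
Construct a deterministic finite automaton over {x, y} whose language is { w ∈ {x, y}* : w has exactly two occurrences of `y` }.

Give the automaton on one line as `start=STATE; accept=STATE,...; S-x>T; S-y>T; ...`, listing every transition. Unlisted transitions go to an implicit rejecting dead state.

Only the number of `y`s matters, and only up to 3. Make a chain q0 → q1 → q2 → q3 advanced by each `y` (with q3 absorbing); every other symbol self-loops. The accepting set is {q2}.
        x   y  
>  q0   q0  q1 
   q1   q1  q2 
 * q2   q2  q3 
   q3   q3  q3 
(> = start, * = accepting)

start=q0; accept=q2; q0-x>q0; q0-y>q1; q1-x>q1; q1-y>q2; q2-x>q2; q2-y>q3; q3-x>q3; q3-y>q3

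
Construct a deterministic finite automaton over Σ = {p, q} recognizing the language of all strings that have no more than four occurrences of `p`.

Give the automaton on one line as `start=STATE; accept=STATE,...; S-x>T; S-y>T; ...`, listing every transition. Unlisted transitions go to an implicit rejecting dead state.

Only the number of `p`s matters, and only up to 5. Make a chain s0 → s1 → s2 → s3 → s4 → s5 advanced by each `p` (with s5 absorbing); every other symbol self-loops. The accepting set is {s0, s1, s2, s3, s4}.
With 6 states:
        p   q  
>* s0   s1  s0 
 * s1   s2  s1 
 * s2   s3  s2 
 * s3   s4  s3 
 * s4   s5  s4 
   s5   s5  s5 
(> = start, * = accepting)

start=s0; accept=s0,s1,s2,s3,s4; s0-p>s1; s0-q>s0; s1-p>s2; s1-q>s1; s2-p>s3; s2-q>s2; s3-p>s4; s3-q>s3; s4-p>s5; s4-q>s4; s5-p>s5; s5-q>s5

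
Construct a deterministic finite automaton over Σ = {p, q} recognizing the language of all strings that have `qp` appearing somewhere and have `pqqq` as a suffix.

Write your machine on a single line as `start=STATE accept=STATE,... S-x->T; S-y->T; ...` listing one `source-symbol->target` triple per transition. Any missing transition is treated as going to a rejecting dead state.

start=A; accept=F; A-p->A; A-q->B; B-p->C; B-q->B; C-p->C; C-q->D; D-p->C; D-q->E; E-p->C; E-q->F; F-p->C; F-q->B

Build one automaton per condition and run them in lockstep. One (3 states) tracks whether and how much of `qp` has been seen; the other (5 states) tracks how much of the suffix `pqqq` has currently been matched. Each combined state is a pair, one component from each; accept when both components accept. Minimizing collapses redundant product states.
A 6-state machine:
       p  q 
>  A   A  B 
   B   C  B 
   C   C  D 
   D   C  E 
   E   C  F 
 * F   C  B 
(> = start, * = accepting)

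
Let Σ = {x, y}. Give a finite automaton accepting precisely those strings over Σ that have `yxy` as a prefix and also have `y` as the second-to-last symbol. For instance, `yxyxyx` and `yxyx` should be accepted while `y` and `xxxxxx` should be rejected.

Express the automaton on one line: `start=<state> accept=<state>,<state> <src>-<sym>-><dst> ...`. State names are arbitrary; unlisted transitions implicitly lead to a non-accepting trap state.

Run two small machines in parallel and take their product. One (5 states) tracks whether the input so far still matches the prefix `yxy`; the other (7 states) tracks the last 2 symbols read. Each combined state is a pair, one component from each; accept when both components accept. After merging equivalent states the machine shrinks.
With 8 states:
        x   y  
>  q0   q1  q2 
   q1   q1  q1 
   q2   q3  q1 
   q3   q1  q4 
   q4   q5  q6 
 * q5   q7  q4 
 * q6   q5  q6 
   q7   q7  q4 
(> = start, * = accepting)

start=q0 accept=q5,q6 q0-x->q1 q0-y->q2 q1-x->q1 q1-y->q1 q2-x->q3 q2-y->q1 q3-x->q1 q3-y->q4 q4-x->q5 q4-y->q6 q5-x->q7 q5-y->q4 q6-x->q5 q6-y->q6 q7-x->q7 q7-y->q4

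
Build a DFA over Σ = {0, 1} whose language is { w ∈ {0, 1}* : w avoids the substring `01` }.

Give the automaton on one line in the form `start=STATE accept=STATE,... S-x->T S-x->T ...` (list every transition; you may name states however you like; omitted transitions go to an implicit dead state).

Track partial matches of the forbidden pattern `01`. State S2 is a dead state reached once `01` has occurred; every other state accepts. S0 means no part of `01` is currently matched.
3 states suffice.
        0   1  
>* S0   S1  S0 
 * S1   S1  S2 
   S2   S2  S2 
(> = start, * = accepting)

start=S0 accept=S0,S1 S0-0->S1 S0-1->S0 S1-0->S1 S1-1->S2 S2-0->S2 S2-1->S2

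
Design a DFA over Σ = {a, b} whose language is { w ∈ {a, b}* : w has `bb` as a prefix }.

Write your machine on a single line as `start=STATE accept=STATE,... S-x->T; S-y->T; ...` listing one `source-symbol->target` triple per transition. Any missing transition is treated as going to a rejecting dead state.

start=s0; accept=s2; s0-a->s3; s0-b->s1; s1-a->s3; s1-b->s2; s2-a->s2; s2-b->s2; s3-a->s3; s3-b->s3

Check the first 2 symbols one by one: s0 through s1 record how many have matched `bb` so far; any wrong symbol goes to the dead state s3. After all 2 match we enter the accepting sink s2.
A 4-state machine:
        a   b  
>  s0   s3  s1 
   s1   s3  s2 
 * s2   s2  s2 
   s3   s3  s3 
(> = start, * = accepting)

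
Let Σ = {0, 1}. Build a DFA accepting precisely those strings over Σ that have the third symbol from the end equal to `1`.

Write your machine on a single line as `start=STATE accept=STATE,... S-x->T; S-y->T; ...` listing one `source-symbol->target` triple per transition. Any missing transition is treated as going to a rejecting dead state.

A DFA must remember the last 3 symbols (since which symbol is third-to-last isn't known until the input ends). Use one state per possible window of the last ≤3 symbols; accept from those whose window starts with `1`.
With 15 states:
          0    1  
>  q0     q1   q2 
   q1     q3   q4 
   q2     q5   q6 
   q3     q7   q8 
   q4     q9  q10 
   q5    q11  q12 
   q6    q13  q14 
   q7     q7   q8 
   q8     q9  q10 
   q9    q11  q12 
   q10   q13  q14 
 * q11    q7   q8 
 * q12    q9  q10 
 * q13   q11  q12 
 * q14   q13  q14 
(> = start, * = accepting)

start=q0; accept=q11,q12,q13,q14; q0-0->q1; q0-1->q2; q1-0->q3; q1-1->q4; q2-0->q5; q2-1->q6; q3-0->q7; q3-1->q8; q4-0->q9; q4-1->q10; q5-0->q11; q5-1->q12; q6-0->q13; q6-1->q14; q7-0->q7; q7-1->q8; q8-0->q9; q8-1->q10; q9-0->q11; q9-1->q12; q10-0->q13; q10-1->q14; q11-0->q7; q11-1->q8; q12-0->q9; q12-1->q10; q13-0->q11; q13-1->q12; q14-0->q13; q14-1->q14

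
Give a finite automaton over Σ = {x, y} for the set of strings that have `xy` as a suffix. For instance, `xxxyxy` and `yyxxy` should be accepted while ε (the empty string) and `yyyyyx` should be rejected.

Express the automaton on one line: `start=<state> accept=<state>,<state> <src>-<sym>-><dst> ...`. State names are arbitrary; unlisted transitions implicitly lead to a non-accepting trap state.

Let each state record the length of the longest suffix of the input read so far that is also a prefix of `xy`. B means the last symbol is `x`; C means the last 2 symbols are `xy`. Accept only at C, where the string currently ends in `xy`.
3 states suffice.
       x  y 
>  A   B  A 
   B   B  C 
 * C   B  A 
(> = start, * = accepting)

start=A accept=C A-x->B A-y->A B-x->B B-y->C C-x->B C-y->A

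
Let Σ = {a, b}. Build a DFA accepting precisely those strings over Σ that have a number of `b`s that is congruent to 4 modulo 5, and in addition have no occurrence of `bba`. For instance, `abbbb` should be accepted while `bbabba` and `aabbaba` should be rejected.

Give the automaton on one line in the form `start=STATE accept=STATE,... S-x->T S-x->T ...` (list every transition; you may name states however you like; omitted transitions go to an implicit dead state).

start=s0 accept=s8,s13,s14 s0-a->s0 s0-b->s1 s1-a->s2 s1-b->s3 s2-a->s2 s2-b->s4 s3-a->s5 s3-b->s6 s4-a->s7 s4-b->s6 s5-a->s5 s5-b->s5 s6-a->s5 s6-b->s8 s7-a->s7 s7-b->s9 s8-a->s5 s8-b->s10 s9-a->s11 s9-b->s8 s10-a->s5 s10-b->s12 s11-a->s11 s11-b->s13 s12-a->s5 s12-b->s3 s13-a->s14 s13-b->s10 s14-a->s14 s14-b->s15 s15-a->s0 s15-b->s12

Build one automaton per condition and run them in lockstep. The first has 5 states tracking the count of `b`s modulo 5; the second has 4 states tracking partial matches of the forbidden pattern `bba`. A product state is a pair (one from each), accepting exactly when both do. Equivalent product states are then merged.
16 states suffice.
          a    b  
>  s0     s0   s1 
   s1     s2   s3 
   s2     s2   s4 
   s3     s5   s6 
   s4     s7   s6 
   s5     s5   s5 
   s6     s5   s8 
   s7     s7   s9 
 * s8     s5  s10 
   s9    s11   s8 
   s10    s5  s12 
   s11   s11  s13 
   s12    s5   s3 
 * s13   s14  s10 
 * s14   s14  s15 
   s15    s0  s12 
(> = start, * = accepting)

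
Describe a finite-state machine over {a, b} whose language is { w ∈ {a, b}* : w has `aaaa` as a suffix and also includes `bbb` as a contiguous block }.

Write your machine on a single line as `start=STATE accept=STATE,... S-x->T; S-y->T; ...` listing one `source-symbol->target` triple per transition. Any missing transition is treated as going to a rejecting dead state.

start=S0; accept=S11; S0-a->S1; S0-b->S2; S1-a->S3; S1-b->S2; S2-a->S1; S2-b->S4; S3-a->S5; S3-b->S2; S4-a->S1; S4-b->S6; S5-a->S7; S5-b->S2; S6-a->S8; S6-b->S6; S7-a->S7; S7-b->S2; S8-a->S9; S8-b->S6; S9-a->S10; S9-b->S6; S10-a->S11; S10-b->S6; S11-a->S11; S11-b->S6

Handle the two conditions separately and then intersect. One (5 states) tracks how much of the suffix `aaaa` has currently been matched; the other (4 states) tracks whether and how much of `bbb` has been seen. Each combined state is a pair, one component from each; accept when both components accept.
12 states suffice.
          a    b  
>  S0     S1   S2 
   S1     S3   S2 
   S2     S1   S4 
   S3     S5   S2 
   S4     S1   S6 
   S5     S7   S2 
   S6     S8   S6 
   S7     S7   S2 
   S8     S9   S6 
   S9    S10   S6 
   S10   S11   S6 
 * S11   S11   S6 
(> = start, * = accepting)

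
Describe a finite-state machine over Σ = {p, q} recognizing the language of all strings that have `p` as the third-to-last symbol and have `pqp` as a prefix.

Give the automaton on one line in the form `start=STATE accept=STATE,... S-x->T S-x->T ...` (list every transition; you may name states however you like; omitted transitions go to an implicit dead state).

Build one automaton per condition and run them in lockstep. The first has 15 states tracking the last 3 symbols read; the second has 5 states tracking whether the input so far still matches the prefix `pqp`. A product state is a pair (one from each), accepting exactly when both do.
A 23-state machine:
       p  q 
>  A   B  C 
   B   D  E 
   C   F  G 
   D   H  I 
   E   J  K 
   F   L  M 
   G   N  O 
   H   H  I 
   I   P  K 
 * J   Q  R 
   K   N  O 
   L   H  I 
   M   P  K 
   N   L  M 
   O   N  O 
   P   L  M 
   Q   S  T 
   R   J  U 
 * S   S  T 
 * T   J  U 
 * U   V  W 
   V   Q  R 
   W   V  W 
(> = start, * = accepting)

start=A accept=J,S,T,U A-p->B A-q->C B-p->D B-q->E C-p->F C-q->G D-p->H D-q->I E-p->J E-q->K F-p->L F-q->M G-p->N G-q->O H-p->H H-q->I I-p->P I-q->K J-p->Q J-q->R K-p->N K-q->O L-p->H L-q->I M-p->P M-q->K N-p->L N-q->M O-p->N O-q->O P-p->L P-q->M Q-p->S Q-q->T R-p->J R-q->U S-p->S S-q->T T-p->J T-q->U U-p->V U-q->W V-p->Q V-q->R W-p->V W-q->W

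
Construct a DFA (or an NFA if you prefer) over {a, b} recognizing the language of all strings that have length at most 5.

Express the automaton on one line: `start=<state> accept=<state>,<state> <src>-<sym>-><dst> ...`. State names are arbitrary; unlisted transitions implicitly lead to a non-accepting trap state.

start=q0 accept=q0,q1,q2,q3,q4,q5 q0-a->q1 q0-b->q1 q1-a->q2 q1-b->q2 q2-a->q3 q2-b->q3 q3-a->q4 q3-b->q4 q4-a->q5 q4-b->q5 q5-a->q6 q5-b->q6 q6-a->q6 q6-b->q6

We only need to distinguish lengths 0, 1, …, 5, and '>5'. Chain q0 → q1 → q2 → q3 → q4 → q5 → q6 on every symbol, with q6 looping. Accepting states: {q0, q1, q2, q3, q4, q5}.
A 7-state machine:
        a   b  
>* q0   q1  q1 
 * q1   q2  q2 
 * q2   q3  q3 
 * q3   q4  q4 
 * q4   q5  q5 
 * q5   q6  q6 
   q6   q6  q6 
(> = start, * = accepting)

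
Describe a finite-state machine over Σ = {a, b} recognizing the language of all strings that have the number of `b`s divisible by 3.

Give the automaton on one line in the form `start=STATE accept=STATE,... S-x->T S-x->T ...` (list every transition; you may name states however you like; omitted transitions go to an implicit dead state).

start=q0 accept=q0 q0-a->q0 q0-b->q1 q1-a->q1 q1-b->q2 q2-a->q2 q2-b->q0

The only thing that matters is how many `b`s have appeared, reduced mod 3. Use one state per residue: q0 for 0, …, q2 for 2. Reading `b` moves to the next residue; anything else stays put. q0 is accepting.
A 3-state machine:
        a   b  
>* q0   q0  q1 
   q1   q1  q2 
   q2   q2  q0 
(> = start, * = accepting)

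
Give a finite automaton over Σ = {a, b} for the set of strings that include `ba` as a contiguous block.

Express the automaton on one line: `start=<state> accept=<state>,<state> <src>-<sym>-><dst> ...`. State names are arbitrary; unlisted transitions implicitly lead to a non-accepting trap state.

start=S0 accept=S2 S0-a->S0 S0-b->S1 S1-a->S2 S1-b->S1 S2-a->S2 S2-b->S2

Track how much of `ba` has been matched so far: state S0 is no progress, S2 is the absorbing accept state reached once `ba` has occurred. Intermediate states record partial matches; on a mismatch, fall back to the longest reusable overlap.
3 states suffice.
        a   b  
>  S0   S0  S1 
   S1   S2  S1 
 * S2   S2  S2 
(> = start, * = accepting)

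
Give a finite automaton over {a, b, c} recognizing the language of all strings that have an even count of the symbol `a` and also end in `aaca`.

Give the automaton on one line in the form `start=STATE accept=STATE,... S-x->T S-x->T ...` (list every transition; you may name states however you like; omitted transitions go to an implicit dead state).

start=q0 accept=q9 q0-a->q1 q0-b->q0 q0-c->q0 q1-a->q2 q1-b->q3 q1-c->q3 q2-a->q4 q2-b->q0 q2-c->q5 q3-a->q6 q3-b->q3 q3-c->q3 q4-a->q2 q4-b->q3 q4-c->q7 q5-a->q8 q5-b->q0 q5-c->q0 q6-a->q4 q6-b->q0 q6-c->q0 q7-a->q9 q7-b->q3 q7-c->q3 q8-a->q2 q8-b->q3 q8-c->q3 q9-a->q4 q9-b->q0 q9-c->q0

Handle the two conditions separately and then intersect. One (2 states) tracks the count of `a`s modulo 2; the other (5 states) tracks how much of the suffix `aaca` has currently been matched. Each combined state is a pair, one component from each; accept when both components accept.
A 10-state machine:
        a   b   c  
>  q0   q1  q0  q0 
   q1   q2  q3  q3 
   q2   q4  q0  q5 
   q3   q6  q3  q3 
   q4   q2  q3  q7 
   q5   q8  q0  q0 
   q6   q4  q0  q0 
   q7   q9  q3  q3 
   q8   q2  q3  q3 
 * q9   q4  q0  q0 
(> = start, * = accepting)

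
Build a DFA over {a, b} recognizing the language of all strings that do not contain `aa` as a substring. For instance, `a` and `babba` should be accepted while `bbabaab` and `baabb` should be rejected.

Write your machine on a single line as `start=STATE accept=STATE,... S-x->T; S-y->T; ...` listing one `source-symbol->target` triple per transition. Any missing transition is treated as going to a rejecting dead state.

This is the complement of 'contains `aa`'. Use the same substring-matching states — q0 through q2 holding how much of `aa` has just been matched — but flip the accepting set: everything except the trap q2 accepts.
        a   b  
>* q0   q1  q0 
 * q1   q2  q0 
   q2   q2  q2 
(> = start, * = accepting)

start=q0; accept=q0,q1; q0-a->q1; q0-b->q0; q1-a->q2; q1-b->q0; q2-a->q2; q2-b->q2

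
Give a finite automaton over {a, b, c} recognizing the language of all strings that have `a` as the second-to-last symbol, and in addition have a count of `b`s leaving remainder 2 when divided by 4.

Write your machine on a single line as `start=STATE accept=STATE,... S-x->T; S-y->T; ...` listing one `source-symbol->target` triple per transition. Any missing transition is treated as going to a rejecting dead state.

Run two small machines in parallel and take their product. The first has 13 states tracking the last 2 symbols read; the second has 4 states tracking the count of `b`s modulo 4. A product state is a pair (one from each), accepting exactly when both do. After merging equivalent states the machine shrinks.
        a   b   c  
>  S0   S0  S1  S0 
   S1   S2  S3  S1 
   S2   S2  S4  S1 
   S3   S5  S6  S3 
 * S4   S5  S6  S3 
   S5   S7  S6  S4 
   S6   S6  S0  S6 
 * S7   S7  S6  S4 
(> = start, * = accepting)

start=S0; accept=S4,S7; S0-a->S0; S0-b->S1; S0-c->S0; S1-a->S2; S1-b->S3; S1-c->S1; S2-a->S2; S2-b->S4; S2-c->S1; S3-a->S5; S3-b->S6; S3-c->S3; S4-a->S5; S4-b->S6; S4-c->S3; S5-a->S7; S5-b->S6; S5-c->S4; S6-a->S6; S6-b->S0; S6-c->S6; S7-a->S7; S7-b->S6; S7-c->S4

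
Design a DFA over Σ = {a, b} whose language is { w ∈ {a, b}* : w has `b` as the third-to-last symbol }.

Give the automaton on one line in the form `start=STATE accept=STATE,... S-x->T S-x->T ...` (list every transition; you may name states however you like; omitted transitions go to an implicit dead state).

Because acceptance depends on a position counted from the end, the machine has to buffer the most recent 3 symbols. Make each state the string of the last up-to-3 symbols read; on input `x` shift the window left and append `x`. Accept when the buffered window has length 3 and begins with `b`.
          a    b  
>  s0     s1   s2 
   s1     s3   s4 
   s2     s5   s6 
   s3     s7   s8 
   s4     s9  s10 
   s5    s11  s12 
   s6    s13  s14 
   s7     s7   s8 
   s8     s9  s10 
   s9    s11  s12 
   s10   s13  s14 
 * s11    s7   s8 
 * s12    s9  s10 
 * s13   s11  s12 
 * s14   s13  s14 
(> = start, * = accepting)

start=s0 accept=s11,s12,s13,s14 s0-a->s1 s0-b->s2 s1-a->s3 s1-b->s4 s2-a->s5 s2-b->s6 s3-a->s7 s3-b->s8 s4-a->s9 s4-b->s10 s5-a->s11 s5-b->s12 s6-a->s13 s6-b->s14 s7-a->s7 s7-b->s8 s8-a->s9 s8-b->s10 s9-a->s11 s9-b->s12 s10-a->s13 s10-b->s14 s11-a->s7 s11-b->s8 s12-a->s9 s12-b->s10 s13-a->s11 s13-b->s12 s14-a->s13 s14-b->s14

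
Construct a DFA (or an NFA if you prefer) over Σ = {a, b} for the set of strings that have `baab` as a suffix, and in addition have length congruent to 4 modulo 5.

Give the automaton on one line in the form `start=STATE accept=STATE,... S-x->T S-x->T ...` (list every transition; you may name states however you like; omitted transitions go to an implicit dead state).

Handle the two conditions separately and then intersect. The first has 5 states tracking how much of the suffix `baab` has currently been matched; the second has 5 states tracking the input length modulo 5. A product state is a pair (one from each), accepting exactly when both do. After merging equivalent states the machine shrinks.
        a   b  
>  S0   S1  S2 
   S1   S3  S3 
   S2   S4  S3 
   S3   S5  S5 
   S4   S6  S5 
   S5   S7  S7 
   S6   S7  S8 
   S7   S0  S0 
 * S8   S0  S0 
(> = start, * = accepting)

start=S0 accept=S8 S0-a->S1 S0-b->S2 S1-a->S3 S1-b->S3 S2-a->S4 S2-b->S3 S3-a->S5 S3-b->S5 S4-a->S6 S4-b->S5 S5-a->S7 S5-b->S7 S6-a->S7 S6-b->S8 S7-a->S0 S7-b->S0 S8-a->S0 S8-b->S0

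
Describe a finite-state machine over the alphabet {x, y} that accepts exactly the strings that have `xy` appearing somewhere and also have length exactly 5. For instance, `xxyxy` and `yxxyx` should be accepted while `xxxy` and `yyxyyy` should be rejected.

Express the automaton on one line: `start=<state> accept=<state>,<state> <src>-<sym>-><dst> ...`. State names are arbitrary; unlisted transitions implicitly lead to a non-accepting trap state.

start=S0 accept=S13 S0-x->S1 S0-y->S2 S1-x->S3 S1-y->S4 S2-x->S3 S2-y->S5 S3-x->S6 S3-y->S7 S4-x->S7 S4-y->S7 S5-x->S6 S5-y->S8 S6-x->S9 S6-y->S10 S7-x->S10 S7-y->S10 S8-x->S9 S8-y->S11 S9-x->S12 S9-y->S13 S10-x->S13 S10-y->S13 S11-x->S12 S11-y->S14 S12-x->S15 S12-y->S16 S13-x->S16 S13-y->S16 S14-x->S15 S14-y->S17 S15-x->S15 S15-y->S16 S16-x->S16 S16-y->S16 S17-x->S15 S17-y->S17

Handle the two conditions separately and then intersect. One (3 states) tracks whether and how much of `xy` has been seen; the other (7 states) tracks the input length, saturating at 6. Each combined state is a pair, one component from each; accept when both components accept.
An 18-state machine:
          x    y  
>  S0     S1   S2 
   S1     S3   S4 
   S2     S3   S5 
   S3     S6   S7 
   S4     S7   S7 
   S5     S6   S8 
   S6     S9  S10 
   S7    S10  S10 
   S8     S9  S11 
   S9    S12  S13 
   S10   S13  S13 
   S11   S12  S14 
   S12   S15  S16 
 * S13   S16  S16 
   S14   S15  S17 
   S15   S15  S16 
   S16   S16  S16 
   S17   S15  S17 
(> = start, * = accepting)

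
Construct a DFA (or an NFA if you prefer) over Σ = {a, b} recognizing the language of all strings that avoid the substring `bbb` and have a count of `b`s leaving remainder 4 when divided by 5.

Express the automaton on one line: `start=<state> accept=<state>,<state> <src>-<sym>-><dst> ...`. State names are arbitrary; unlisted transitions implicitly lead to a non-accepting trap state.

start=q0 accept=q10,q11,q12 q0-a->q0 q0-b->q1 q1-a->q2 q1-b->q3 q2-a->q2 q2-b->q4 q3-a->q5 q3-b->q6 q4-a->q5 q4-b->q7 q5-a->q5 q5-b->q8 q6-a->q6 q6-b->q6 q7-a->q9 q7-b->q6 q8-a->q9 q8-b->q10 q9-a->q9 q9-b->q11 q10-a->q12 q10-b->q6 q11-a->q12 q11-b->q13 q12-a->q12 q12-b->q14 q13-a->q0 q13-b->q6 q14-a->q0 q14-b->q15 q15-a->q2 q15-b->q6

Build one automaton per condition and run them in lockstep. One (4 states) tracks partial matches of the forbidden pattern `bbb`; the other (5 states) tracks the count of `b`s modulo 5. Each combined state is a pair, one component from each; accept when both components accept. Minimizing collapses redundant product states.
A 16-state machine:
          a    b  
>  q0     q0   q1 
   q1     q2   q3 
   q2     q2   q4 
   q3     q5   q6 
   q4     q5   q7 
   q5     q5   q8 
   q6     q6   q6 
   q7     q9   q6 
   q8     q9  q10 
   q9     q9  q11 
 * q10   q12   q6 
 * q11   q12  q13 
 * q12   q12  q14 
   q13    q0   q6 
   q14    q0  q15 
   q15    q2   q6 
(> = start, * = accepting)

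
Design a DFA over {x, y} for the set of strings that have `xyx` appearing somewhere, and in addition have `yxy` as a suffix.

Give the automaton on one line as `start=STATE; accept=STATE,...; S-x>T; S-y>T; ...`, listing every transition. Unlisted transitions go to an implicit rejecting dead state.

Run two small machines in parallel and take their product. The first has 4 states tracking whether and how much of `xyx` has been seen; the second has 4 states tracking how much of the suffix `yxy` has currently been matched. A product state is a pair (one from each), accepting exactly when both do.
A 10-state machine:
       x  y 
>  A   B  C 
   B   B  D 
   C   E  C 
   D   F  C 
   E   B  G 
   F   H  I 
   G   F  C 
   H   H  J 
 * I   F  J 
   J   F  J 
(> = start, * = accepting)

start=A; accept=I; A-x>B; A-y>C; B-x>B; B-y>D; C-x>E; C-y>C; D-x>F; D-y>C; E-x>B; E-y>G; F-x>H; F-y>I; G-x>F; G-y>C; H-x>H; H-y>J; I-x>F; I-y>J; J-x>F; J-y>J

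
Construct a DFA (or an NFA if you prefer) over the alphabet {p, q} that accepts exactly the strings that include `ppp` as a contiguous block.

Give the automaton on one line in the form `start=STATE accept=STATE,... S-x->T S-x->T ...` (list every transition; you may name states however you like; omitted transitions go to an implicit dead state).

Track how much of `ppp` has been matched so far: state s0 is no progress, s3 is the absorbing accept state reached once `ppp` has occurred. Intermediate states record partial matches; on a mismatch, fall back to the longest reusable overlap.
With 4 states:
        p   q  
>  s0   s1  s0 
   s1   s2  s0 
   s2   s3  s0 
 * s3   s3  s3 
(> = start, * = accepting)

start=s0 accept=s3 s0-p->s1 s0-q->s0 s1-p->s2 s1-q->s0 s2-p->s3 s2-q->s0 s3-p->s3 s3-q->s3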